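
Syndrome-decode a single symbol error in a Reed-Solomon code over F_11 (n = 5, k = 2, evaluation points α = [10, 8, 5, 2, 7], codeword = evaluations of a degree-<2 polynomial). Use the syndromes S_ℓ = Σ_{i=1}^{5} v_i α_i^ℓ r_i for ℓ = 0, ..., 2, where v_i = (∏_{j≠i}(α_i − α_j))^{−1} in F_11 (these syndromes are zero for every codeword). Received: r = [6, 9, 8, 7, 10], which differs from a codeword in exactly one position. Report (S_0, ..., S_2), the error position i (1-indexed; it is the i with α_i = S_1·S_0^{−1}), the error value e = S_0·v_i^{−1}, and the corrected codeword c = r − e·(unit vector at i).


S = (2, 3, 10), error at position 5, error magnitude e = 5, c = [6, 9, 8, 7, 5].

Step 1: column multipliers v_i = (∏_{j≠i}(α_i − α_j))^{−1} mod 11.
  i = 1 (α = 10): (10−8)(10−5)(10−2)(10−7) = 2·5·8·3 = 240 ≡ 9, so v_1 = 9^{−1} = 5 (mod 11).
  i = 2 (α = 8): (8−10)(8−5)(8−2)(8−7) = (−2)·3·6·1 = −36 ≡ 8, so v_2 = 8^{−1} = 7 (mod 11).
  i = 3 (α = 5): (5−10)(5−8)(5−2)(5−7) = (−5)·(−3)·3·(−2) = −90 ≡ 9, so v_3 = 9^{−1} = 5 (mod 11).
  i = 4 (α = 2): (2−10)(2−8)(2−5)(2−7) = (−8)·(−6)·(−3)·(−5) = 720 ≡ 5, so v_4 = 5^{−1} = 9 (mod 11).
  i = 5 (α = 7): (7−10)(7−8)(7−5)(7−2) = (−3)·(−1)·2·5 = 30 ≡ 8, so v_5 = 8^{−1} = 7 (mod 11).
  v = [5, 7, 5, 9, 7].
Step 2: syndromes of r = [6, 9, 8, 7, 10] (all sums mod 11).
  S_0 = Σ v_i r_i = 5·6 + 7·9 + 5·8 + 9·7 + 7·10 = 266 ≡ 2.
  S_1 = Σ v_i α_i r_i = 5·10·6 + 7·8·9 + 5·5·8 + 9·2·7 + 7·7·10 = 1620 ≡ 3.
  α_i^2 mod 11 = [1, 9, 3, 4, 5].
  S_2 = Σ v_i α_i^2 r_i = 5·1·6 + 7·9·9 + 5·3·8 + 9·4·7 + 7·5·10 = 1319 ≡ 10.
  S = (2, 3, 10) ≠ 0, so r is not a codeword (an error is present).
Step 3: locate the error. For a single error e at position i, S_ℓ = v_i·e·α_i^ℓ, so α_err = S_1/S_0.
  S_0^{−1} = 2^{−1} = 6 (mod 11), so α_err = 3·6 = 18 ≡ 7 = α_5. Error position i = 5.
  Consistency check: S_2/S_1 = 10·4 = 40 ≡ 7 = α_err ✓ (single-error assumption holds).
Step 4: error magnitude e = S_0/v_5 = S_0·∏_{j≠5}(α_5 − α_j) = 2·8 = 16 ≡ 5 (mod 11).
Step 5: correct position 5: c_5 = r_5 − e = 10 − 5 ≡ 5 (mod 11). Hence c = [6, 9, 8, 7, 5].
  Check: interpolating c through the α_i gives m(x) = 10 + 4·x (degree < 2) with m(α_i) = c_i for every i, so c is indeed a codeword.


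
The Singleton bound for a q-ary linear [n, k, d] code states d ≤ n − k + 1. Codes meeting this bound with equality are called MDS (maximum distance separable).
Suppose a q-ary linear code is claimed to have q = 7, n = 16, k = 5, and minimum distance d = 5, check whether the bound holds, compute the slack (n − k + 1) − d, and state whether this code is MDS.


Singleton RHS = n − k + 1 = 12, slack = 7, bound satisfied, not MDS.

Singleton bound: d ≤ n − k + 1.
Here n = 16, k = 5, so n − k + 1 = 12.
Given d = 5, check d ≤ 12: YES.
Slack = (n − k + 1) − d = 7.
The code is NOT MDS (slack = 7 > 0).
Description: the claimed parameters are [16, 5, 5]_7; such a code would be non-MDS.


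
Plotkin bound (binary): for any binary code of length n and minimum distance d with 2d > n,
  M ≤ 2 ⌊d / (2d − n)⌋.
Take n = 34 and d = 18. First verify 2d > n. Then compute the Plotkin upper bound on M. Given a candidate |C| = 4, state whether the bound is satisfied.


Plotkin bound M ≤ 18; given |C| = 4 ≤ bound (satisfied).

Check applicability: 2d = 36, n = 34.
2d − n = 2 > 0, so Plotkin applies.
Compute d/(2d−n) = 18/2 ≈ 9.0000.
⌊d/(2d−n)⌋ = 9.
Plotkin bound: M ≤ 2·9 = 18.
Given |C| = 4, check: satisfied.
This |C| is below the Plotkin bound.


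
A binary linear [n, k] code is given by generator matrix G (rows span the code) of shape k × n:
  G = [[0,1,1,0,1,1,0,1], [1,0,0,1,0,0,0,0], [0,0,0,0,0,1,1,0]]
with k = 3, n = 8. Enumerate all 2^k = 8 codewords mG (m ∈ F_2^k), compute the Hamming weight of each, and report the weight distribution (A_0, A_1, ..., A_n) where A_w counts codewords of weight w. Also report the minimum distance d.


Weight distribution: A_0 = 1, A_2 = 2, A_4 = 1, A_5 = 2, A_7 = 2. Minimum distance d = 2.

Enumerate all 2^3 = 8 messages m ∈ F_2^3.
For each, compute codeword c = mG in F_2^8, then tally its weight.
  m = 000 → c = 00000000, weight = 0.
  m = 100 → c = 01101101, weight = 5.
  m = 010 → c = 10010000, weight = 2.
  m = 110 → c = 11111101, weight = 7.
  m = 001 → c = 00000110, weight = 2.
  m = 101 → c = 01101011, weight = 5.
  m = 011 → c = 10010110, weight = 4.
  m = 111 → c = 11111011, weight = 7.
Tally weights:
  weight 0: 1 codewords.
  weight 2: 2 codewords.
  weight 4: 1 codewords.
  weight 5: 2 codewords.
  weight 7: 2 codewords.
Minimum distance d = smallest w > 0 with A_w > 0 = 2.
Sanity: Σ A_w = 8 = 2^3 = 8 ✓.


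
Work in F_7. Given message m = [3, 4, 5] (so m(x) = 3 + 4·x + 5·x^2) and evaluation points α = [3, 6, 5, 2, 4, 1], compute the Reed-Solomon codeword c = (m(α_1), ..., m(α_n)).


c = [4, 4, 1, 3, 1, 5]

Message polynomial: m(x) = 3 + 4·x + 5·x^2 (mod 7).
For each evaluation point α_i, compute m(α_i) mod 7:
  α_1 = 3: Horner steps 5 → 5 → 4, so m(3) = 4.
  α_2 = 6: Horner steps 5 → 6 → 4, so m(6) = 4.
  α_3 = 5: Horner steps 5 → 1 → 1, so m(5) = 1.
  α_4 = 2: Horner steps 5 → 0 → 3, so m(2) = 3.
  α_5 = 4: Horner steps 5 → 3 → 1, so m(4) = 1.
  α_6 = 1: Horner steps 5 → 2 → 5, so m(1) = 5.
Codeword c = [4, 4, 1, 3, 1, 5] ∈ F_7^6.


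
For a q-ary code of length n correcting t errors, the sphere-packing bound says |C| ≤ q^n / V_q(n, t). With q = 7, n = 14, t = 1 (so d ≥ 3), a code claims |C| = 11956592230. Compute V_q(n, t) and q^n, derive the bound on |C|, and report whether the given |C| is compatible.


V_q(n, t) = 85, q^n = 678223072849, Hamming bound = 7979094974, |C| = 11956592230 > bound (violated).

Step 1: Compute V_q(n, t) = Σ_{j=0}^1 C(n, j) (q−1)^j.
  j = 0: C(14,0)·(6)^0 = 1·1 = 1.
  j = 1: C(14,1)·(6)^1 = 14·6 = 84.
  V_q(n, t) = 1 + 84 = 85.
Step 2: q^n = 7^14 = 678223072849.
Step 3: Hamming bound ⌊q^n / V_q(n,t)⌋ = ⌊678223072849/85⌋ = 7979094974.
Step 4: Compare |C| = 11956592230 to 7979094974: violated.
The claimed |C| lies above the Hamming bound, so no 7-ary code of length 14 with d ≥ 3 can have 11956592230 codewords.


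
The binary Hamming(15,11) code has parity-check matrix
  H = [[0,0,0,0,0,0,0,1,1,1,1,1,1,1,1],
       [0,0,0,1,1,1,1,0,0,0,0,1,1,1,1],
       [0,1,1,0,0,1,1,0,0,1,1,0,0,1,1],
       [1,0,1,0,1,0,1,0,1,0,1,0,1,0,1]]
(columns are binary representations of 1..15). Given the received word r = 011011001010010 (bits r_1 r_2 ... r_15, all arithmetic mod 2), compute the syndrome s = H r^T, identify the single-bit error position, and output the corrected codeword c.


s = (1, 1, 1, 0)^T, error position = 14, corrected codeword c = 011011001010000

Compute s = H r^T mod 2 one row at a time:
  s_1 = 0 + 1 + 0 + 1 + 0 + 0 + 1 + 0 = 3 ≡ 1 (mod 2).
  s_2 = 0 + 1 + 1 + 0 + 0 + 0 + 1 + 0 = 3 ≡ 1 (mod 2).
  s_3 = 1 + 1 + 1 + 0 + 0 + 1 + 1 + 0 = 5 ≡ 1 (mod 2).
  s_4 = 0 + 1 + 1 + 0 + 1 + 1 + 0 + 0 = 4 ≡ 0 (mod 2).
s = (1, 1, 1, 0)^T — this equals column 14 of H (binary 1110), so error is at position 14.
Correct: flip bit 14 of r = 011011001010010 to get c = 011011001010000.


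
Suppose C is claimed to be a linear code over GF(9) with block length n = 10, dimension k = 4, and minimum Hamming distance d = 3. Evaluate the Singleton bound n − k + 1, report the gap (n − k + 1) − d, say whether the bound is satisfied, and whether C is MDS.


Singleton RHS = n − k + 1 = 7, slack = 4, bound satisfied, not MDS.

Singleton bound: d ≤ n − k + 1.
Here n = 10, k = 4, so n − k + 1 = 7.
Given d = 3, check d ≤ 7: YES.
Slack = (n − k + 1) − d = 4.
The code is NOT MDS (slack = 4 > 0).
Description: the claimed parameters are [10, 4, 3]_9; such a code would be non-MDS.


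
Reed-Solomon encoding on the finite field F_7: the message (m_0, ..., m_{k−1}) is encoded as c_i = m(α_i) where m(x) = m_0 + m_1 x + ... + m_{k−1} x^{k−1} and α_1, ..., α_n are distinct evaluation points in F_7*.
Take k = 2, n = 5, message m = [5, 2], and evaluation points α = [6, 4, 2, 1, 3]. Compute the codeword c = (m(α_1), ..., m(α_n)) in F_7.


c = [3, 6, 2, 0, 4]

Message polynomial: m(x) = 5 + 2·x (mod 7).
For each evaluation point α_i, compute m(α_i) mod 7:
  α_1 = 6: Horner steps 2 → 3, so m(6) = 3.
  α_2 = 4: Horner steps 2 → 6, so m(4) = 6.
  α_3 = 2: Horner steps 2 → 2, so m(2) = 2.
  α_4 = 1: Horner steps 2 → 0, so m(1) = 0.
  α_5 = 3: Horner steps 2 → 4, so m(3) = 4.
Codeword c = [3, 6, 2, 0, 4] ∈ F_7^5.


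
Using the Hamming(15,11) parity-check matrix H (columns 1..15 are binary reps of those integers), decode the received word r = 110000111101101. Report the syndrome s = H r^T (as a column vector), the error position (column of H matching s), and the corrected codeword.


s = (0, 0, 0, 1)^T, error position = 1, corrected codeword c = 010000111101101

Compute s = H r^T mod 2 one row at a time:
  s_1 = 1 + 1 + 1 + 0 + 1 + 1 + 0 + 1 = 6 ≡ 0 (mod 2).
  s_2 = 0 + 0 + 0 + 1 + 1 + 1 + 0 + 1 = 4 ≡ 0 (mod 2).
  s_3 = 1 + 0 + 0 + 1 + 1 + 0 + 0 + 1 = 4 ≡ 0 (mod 2).
  s_4 = 1 + 0 + 0 + 1 + 1 + 0 + 1 + 1 = 5 ≡ 1 (mod 2).
s = (0, 0, 0, 1)^T — this equals column 1 of H (binary 0001), so error is at position 1.
Correct: flip bit 1 of r = 110000111101101 to get c = 010000111101101.


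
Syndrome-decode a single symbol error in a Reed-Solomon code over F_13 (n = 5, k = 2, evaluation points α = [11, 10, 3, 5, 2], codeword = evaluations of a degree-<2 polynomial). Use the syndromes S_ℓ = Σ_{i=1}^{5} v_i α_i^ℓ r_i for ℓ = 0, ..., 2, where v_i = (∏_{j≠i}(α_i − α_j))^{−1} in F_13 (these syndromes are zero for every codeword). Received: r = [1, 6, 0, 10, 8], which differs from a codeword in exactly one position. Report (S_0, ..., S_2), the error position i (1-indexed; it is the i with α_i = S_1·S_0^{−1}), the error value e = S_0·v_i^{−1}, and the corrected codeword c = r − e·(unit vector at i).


S = (6, 8, 2), error at position 2, error magnitude e = 10, c = [1, 9, 0, 10, 8].

Step 1: column multipliers v_i = (∏_{j≠i}(α_i − α_j))^{−1} mod 13.
  i = 1 (α = 11): (11−10)(11−3)(11−5)(11−2) = 1·8·6·9 = 432 ≡ 3, so v_1 = 3^{−1} = 9 (mod 13).
  i = 2 (α = 10): (10−11)(10−3)(10−5)(10−2) = (−1)·7·5·8 = −280 ≡ 6, so v_2 = 6^{−1} = 11 (mod 13).
  i = 3 (α = 3): (3−11)(3−10)(3−5)(3−2) = (−8)·(−7)·(−2)·1 = −112 ≡ 5, so v_3 = 5^{−1} = 8 (mod 13).
  i = 4 (α = 5): (5−11)(5−10)(5−3)(5−2) = (−6)·(−5)·2·3 = 180 ≡ 11, so v_4 = 11^{−1} = 6 (mod 13).
  i = 5 (α = 2): (2−11)(2−10)(2−3)(2−5) = (−9)·(−8)·(−1)·(−3) = 216 ≡ 8, so v_5 = 8^{−1} = 5 (mod 13).
  v = [9, 11, 8, 6, 5].
Step 2: syndromes of r = [1, 6, 0, 10, 8] (all sums mod 13).
  S_0 = Σ v_i r_i = 9·1 + 11·6 + 8·0 + 6·10 + 5·8 = 175 ≡ 6.
  S_1 = Σ v_i α_i r_i = 9·11·1 + 11·10·6 + 8·3·0 + 6·5·10 + 5·2·8 = 1139 ≡ 8.
  α_i^2 mod 13 = [4, 9, 9, 12, 4].
  S_2 = Σ v_i α_i^2 r_i = 9·4·1 + 11·9·6 + 8·9·0 + 6·12·10 + 5·4·8 = 1510 ≡ 2.
  S = (6, 8, 2) ≠ 0, so r is not a codeword (an error is present).
Step 3: locate the error. For a single error e at position i, S_ℓ = v_i·e·α_i^ℓ, so α_err = S_1/S_0.
  S_0^{−1} = 6^{−1} = 11 (mod 13), so α_err = 8·11 = 88 ≡ 10 = α_2. Error position i = 2.
  Consistency check: S_2/S_1 = 2·5 = 10 ≡ 10 = α_err ✓ (single-error assumption holds).
Step 4: error magnitude e = S_0/v_2 = S_0·∏_{j≠2}(α_2 − α_j) = 6·6 = 36 ≡ 10 (mod 13).
Step 5: correct position 2: c_2 = r_2 − e = 6 − 10 ≡ 9 (mod 13). Hence c = [1, 9, 0, 10, 8].
  Check: interpolating c through the α_i gives m(x) = 11 + 5·x (degree < 2) with m(α_i) = c_i for every i, so c is indeed a codeword.


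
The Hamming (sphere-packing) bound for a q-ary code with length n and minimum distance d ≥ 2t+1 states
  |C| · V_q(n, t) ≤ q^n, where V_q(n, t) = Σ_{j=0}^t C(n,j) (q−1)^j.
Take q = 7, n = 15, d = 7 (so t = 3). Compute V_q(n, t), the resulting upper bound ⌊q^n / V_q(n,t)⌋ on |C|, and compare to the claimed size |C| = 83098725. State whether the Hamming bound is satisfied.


V_q(n, t) = 102151, q^n = 4747561509943, Hamming bound = 46475918, |C| = 83098725 > bound (violated).

Step 1: Compute V_q(n, t) = Σ_{j=0}^3 C(n, j) (q−1)^j.
  j = 0: C(15,0)·(6)^0 = 1·1 = 1.
  j = 1: C(15,1)·(6)^1 = 15·6 = 90.
  j = 2: C(15,2)·(6)^2 = 105·36 = 3780.
  j = 3: C(15,3)·(6)^3 = 455·216 = 98280.
  V_q(n, t) = 1 + 90 + 3780 + 98280 = 102151.
Step 2: q^n = 7^15 = 4747561509943.
Step 3: Hamming bound ⌊q^n / V_q(n,t)⌋ = ⌊4747561509943/102151⌋ = 46475918.
Step 4: Compare |C| = 83098725 to 46475918: violated.
The claimed |C| lies above the Hamming bound, so no 7-ary code of length 15 with d ≥ 7 can have 83098725 codewords.


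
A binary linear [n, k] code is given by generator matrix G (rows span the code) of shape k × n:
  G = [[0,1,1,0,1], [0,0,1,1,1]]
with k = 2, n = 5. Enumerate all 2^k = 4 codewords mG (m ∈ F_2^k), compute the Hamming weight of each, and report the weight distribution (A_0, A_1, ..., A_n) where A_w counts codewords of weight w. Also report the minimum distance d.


Weight distribution: A_0 = 1, A_2 = 1, A_3 = 2. Minimum distance d = 2.

Enumerate all 2^2 = 4 messages m ∈ F_2^2.
For each, compute codeword c = mG in F_2^5, then tally its weight.
  m = 00 → c = 00000, weight = 0.
  m = 10 → c = 01101, weight = 3.
  m = 01 → c = 00111, weight = 3.
  m = 11 → c = 01010, weight = 2.
Tally weights:
  weight 0: 1 codewords.
  weight 2: 1 codewords.
  weight 3: 2 codewords.
Minimum distance d = smallest w > 0 with A_w > 0 = 2.
Sanity: Σ A_w = 4 = 2^2 = 4 ✓.


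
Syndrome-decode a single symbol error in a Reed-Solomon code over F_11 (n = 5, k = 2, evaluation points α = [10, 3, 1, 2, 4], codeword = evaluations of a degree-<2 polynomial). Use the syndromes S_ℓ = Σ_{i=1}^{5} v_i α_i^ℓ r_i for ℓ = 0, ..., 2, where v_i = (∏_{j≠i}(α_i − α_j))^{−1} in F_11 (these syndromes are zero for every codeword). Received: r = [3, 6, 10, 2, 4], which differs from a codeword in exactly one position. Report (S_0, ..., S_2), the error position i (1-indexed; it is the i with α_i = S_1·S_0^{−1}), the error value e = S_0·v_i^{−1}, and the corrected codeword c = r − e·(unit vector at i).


S = (10, 9, 7), error at position 4, error magnitude e = 5, c = [3, 6, 10, 8, 4].

Step 1: column multipliers v_i = (∏_{j≠i}(α_i − α_j))^{−1} mod 11.
  i = 1 (α = 10): (10−3)(10−1)(10−2)(10−4) = 7·9·8·6 = 3024 ≡ 10, so v_1 = 10^{−1} = 10 (mod 11).
  i = 2 (α = 3): (3−10)(3−1)(3−2)(3−4) = (−7)·2·1·(−1) = 14 ≡ 3, so v_2 = 3^{−1} = 4 (mod 11).
  i = 3 (α = 1): (1−10)(1−3)(1−2)(1−4) = (−9)·(−2)·(−1)·(−3) = 54 ≡ 10, so v_3 = 10^{−1} = 10 (mod 11).
  i = 4 (α = 2): (2−10)(2−3)(2−1)(2−4) = (−8)·(−1)·1·(−2) = −16 ≡ 6, so v_4 = 6^{−1} = 2 (mod 11).
  i = 5 (α = 4): (4−10)(4−3)(4−1)(4−2) = (−6)·1·3·2 = −36 ≡ 8, so v_5 = 8^{−1} = 7 (mod 11).
  v = [10, 4, 10, 2, 7].
Step 2: syndromes of r = [3, 6, 10, 2, 4] (all sums mod 11).
  S_0 = Σ v_i r_i = 10·3 + 4·6 + 10·10 + 2·2 + 7·4 = 186 ≡ 10.
  S_1 = Σ v_i α_i r_i = 10·10·3 + 4·3·6 + 10·1·10 + 2·2·2 + 7·4·4 = 592 ≡ 9.
  α_i^2 mod 11 = [1, 9, 1, 4, 5].
  S_2 = Σ v_i α_i^2 r_i = 10·1·3 + 4·9·6 + 10·1·10 + 2·4·2 + 7·5·4 = 502 ≡ 7.
  S = (10, 9, 7) ≠ 0, so r is not a codeword (an error is present).
Step 3: locate the error. For a single error e at position i, S_ℓ = v_i·e·α_i^ℓ, so α_err = S_1/S_0.
  S_0^{−1} = 10^{−1} = 10 (mod 11), so α_err = 9·10 = 90 ≡ 2 = α_4. Error position i = 4.
  Consistency check: S_2/S_1 = 7·5 = 35 ≡ 2 = α_err ✓ (single-error assumption holds).
Step 4: error magnitude e = S_0/v_4 = S_0·∏_{j≠4}(α_4 − α_j) = 10·6 = 60 ≡ 5 (mod 11).
Step 5: correct position 4: c_4 = r_4 − e = 2 − 5 ≡ 8 (mod 11). Hence c = [3, 6, 10, 8, 4].
  Check: interpolating c through the α_i gives m(x) = 1 + 9·x (degree < 2) with m(α_i) = c_i for every i, so c is indeed a codeword.


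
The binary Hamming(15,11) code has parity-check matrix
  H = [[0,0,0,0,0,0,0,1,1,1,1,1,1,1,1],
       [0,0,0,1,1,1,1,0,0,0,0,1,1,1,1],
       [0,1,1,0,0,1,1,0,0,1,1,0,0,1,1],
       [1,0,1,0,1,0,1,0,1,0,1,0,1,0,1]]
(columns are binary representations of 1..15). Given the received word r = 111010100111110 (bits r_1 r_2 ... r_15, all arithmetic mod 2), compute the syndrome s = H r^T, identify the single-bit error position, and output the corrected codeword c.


s = (1, 1, 0, 0)^T, error position = 12, corrected codeword c = 111010100110110

Compute s = H r^T mod 2 one row at a time:
  s_1 = 0 + 0 + 1 + 1 + 1 + 1 + 1 + 0 = 5 ≡ 1 (mod 2).
  s_2 = 0 + 1 + 0 + 1 + 1 + 1 + 1 + 0 = 5 ≡ 1 (mod 2).
  s_3 = 1 + 1 + 0 + 1 + 1 + 1 + 1 + 0 = 6 ≡ 0 (mod 2).
  s_4 = 1 + 1 + 1 + 1 + 0 + 1 + 1 + 0 = 6 ≡ 0 (mod 2).
s = (1, 1, 0, 0)^T — this equals column 12 of H (binary 1100), so error is at position 12.
Correct: flip bit 12 of r = 111010100111110 to get c = 111010100110110.


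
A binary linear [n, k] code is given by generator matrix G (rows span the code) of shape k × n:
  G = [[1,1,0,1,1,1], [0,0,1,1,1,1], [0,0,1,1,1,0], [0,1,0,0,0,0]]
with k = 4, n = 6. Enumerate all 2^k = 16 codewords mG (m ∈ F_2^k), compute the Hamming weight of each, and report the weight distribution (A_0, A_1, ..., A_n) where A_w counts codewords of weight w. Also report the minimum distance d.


Weight distribution: A_0 = 1, A_1 = 2, A_2 = 2, A_3 = 4, A_4 = 5, A_5 = 2. Minimum distance d = 1.

Enumerate all 2^4 = 16 messages m ∈ F_2^4.
For each, compute codeword c = mG in F_2^6, then tally its weight.
  m = 0000 → c = 000000, weight = 0.
  m = 1000 → c = 110111, weight = 5.
  m = 0100 → c = 001111, weight = 4.
  m = 1100 → c = 111000, weight = 3.
  m = 0010 → c = 001110, weight = 3.
  m = 1010 → c = 111001, weight = 4.
  m = 0110 → c = 000001, weight = 1.
  m = 1110 → c = 110110, weight = 4.
  m = 0001 → c = 010000, weight = 1.
  m = 1001 → c = 100111, weight = 4.
  m = 0101 → c = 011111, weight = 5.
  m = 1101 → c = 101000, weight = 2.
  m = 0011 → c = 011110, weight = 4.
  m = 1011 → c = 101001, weight = 3.
  m = 0111 → c = 010001, weight = 2.
  m = 1111 → c = 100110, weight = 3.
Tally weights:
  weight 0: 1 codewords.
  weight 1: 2 codewords.
  weight 2: 2 codewords.
  weight 3: 4 codewords.
  weight 4: 5 codewords.
  weight 5: 2 codewords.
Minimum distance d = smallest w > 0 with A_w > 0 = 1.
Sanity: Σ A_w = 16 = 2^4 = 16 ✓.


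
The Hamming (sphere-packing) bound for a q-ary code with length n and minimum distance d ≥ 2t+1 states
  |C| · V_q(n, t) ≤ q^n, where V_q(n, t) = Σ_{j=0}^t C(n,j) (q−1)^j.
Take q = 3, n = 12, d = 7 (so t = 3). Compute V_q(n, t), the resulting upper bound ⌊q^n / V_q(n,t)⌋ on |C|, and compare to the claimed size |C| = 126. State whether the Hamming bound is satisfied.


V_q(n, t) = 2049, q^n = 531441, Hamming bound = 259, |C| = 126 ≤ bound (satisfied).

Step 1: Compute V_q(n, t) = Σ_{j=0}^3 C(n, j) (q−1)^j.
  j = 0: C(12,0)·(2)^0 = 1·1 = 1.
  j = 1: C(12,1)·(2)^1 = 12·2 = 24.
  j = 2: C(12,2)·(2)^2 = 66·4 = 264.
  j = 3: C(12,3)·(2)^3 = 220·8 = 1760.
  V_q(n, t) = 1 + 24 + 264 + 1760 = 2049.
Step 2: q^n = 3^12 = 531441.
Step 3: Hamming bound ⌊q^n / V_q(n,t)⌋ = ⌊531441/2049⌋ = 259.
Step 4: Compare |C| = 126 to 259: satisfied.
The claimed |C| lies below the Hamming bound.


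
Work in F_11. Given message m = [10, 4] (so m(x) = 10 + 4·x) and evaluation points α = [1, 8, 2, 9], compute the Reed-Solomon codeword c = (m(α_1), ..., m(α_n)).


c = [3, 9, 7, 2]

Message polynomial: m(x) = 10 + 4·x (mod 11).
For each evaluation point α_i, compute m(α_i) mod 11:
  α_1 = 1: Horner steps 4 → 3, so m(1) = 3.
  α_2 = 8: Horner steps 4 → 9, so m(8) = 9.
  α_3 = 2: Horner steps 4 → 7, so m(2) = 7.
  α_4 = 9: Horner steps 4 → 2, so m(9) = 2.
Codeword c = [3, 9, 7, 2] ∈ F_11^4.


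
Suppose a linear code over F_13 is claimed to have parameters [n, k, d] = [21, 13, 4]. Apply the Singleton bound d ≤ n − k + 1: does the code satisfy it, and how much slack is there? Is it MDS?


Singleton RHS = n − k + 1 = 9, slack = 5, bound satisfied, not MDS.

Singleton bound: d ≤ n − k + 1.
Here n = 21, k = 13, so n − k + 1 = 9.
Given d = 4, check d ≤ 9: YES.
Slack = (n − k + 1) − d = 5.
The code is NOT MDS (slack = 5 > 0).
Description: the claimed parameters are [21, 13, 4]_13; such a code would be non-MDS.


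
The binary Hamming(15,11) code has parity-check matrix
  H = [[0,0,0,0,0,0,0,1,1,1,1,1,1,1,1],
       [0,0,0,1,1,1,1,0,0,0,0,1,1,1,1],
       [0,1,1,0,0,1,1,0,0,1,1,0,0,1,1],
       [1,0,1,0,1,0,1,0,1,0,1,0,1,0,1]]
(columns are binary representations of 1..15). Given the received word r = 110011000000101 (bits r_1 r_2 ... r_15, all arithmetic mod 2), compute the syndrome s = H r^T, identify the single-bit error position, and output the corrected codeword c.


s = (0, 0, 1, 0)^T, error position = 2, corrected codeword c = 100011000000101

Compute s = H r^T mod 2 one row at a time:
  s_1 = 0 + 0 + 0 + 0 + 0 + 1 + 0 + 1 = 2 ≡ 0 (mod 2).
  s_2 = 0 + 1 + 1 + 0 + 0 + 1 + 0 + 1 = 4 ≡ 0 (mod 2).
  s_3 = 1 + 0 + 1 + 0 + 0 + 0 + 0 + 1 = 3 ≡ 1 (mod 2).
  s_4 = 1 + 0 + 1 + 0 + 0 + 0 + 1 + 1 = 4 ≡ 0 (mod 2).
s = (0, 0, 1, 0)^T — this equals column 2 of H (binary 0010), so error is at position 2.
Correct: flip bit 2 of r = 110011000000101 to get c = 100011000000101.


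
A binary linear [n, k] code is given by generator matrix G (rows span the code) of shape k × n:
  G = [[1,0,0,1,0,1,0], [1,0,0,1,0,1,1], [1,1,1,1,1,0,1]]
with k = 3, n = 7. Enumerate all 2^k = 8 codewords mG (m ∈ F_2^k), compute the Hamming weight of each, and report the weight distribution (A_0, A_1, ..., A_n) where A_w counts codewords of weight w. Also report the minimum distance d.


Weight distribution: A_0 = 1, A_1 = 1, A_3 = 1, A_4 = 2, A_5 = 2, A_6 = 1. Minimum distance d = 1.

Enumerate all 2^3 = 8 messages m ∈ F_2^3.
For each, compute codeword c = mG in F_2^7, then tally its weight.
  m = 000 → c = 0000000, weight = 0.
  m = 100 → c = 1001010, weight = 3.
  m = 010 → c = 1001011, weight = 4.
  m = 110 → c = 0000001, weight = 1.
  m = 001 → c = 1111101, weight = 6.
  m = 101 → c = 0110111, weight = 5.
  m = 011 → c = 0110110, weight = 4.
  m = 111 → c = 1111100, weight = 5.
Tally weights:
  weight 0: 1 codewords.
  weight 1: 1 codewords.
  weight 3: 1 codewords.
  weight 4: 2 codewords.
  weight 5: 2 codewords.
  weight 6: 1 codewords.
Minimum distance d = smallest w > 0 with A_w > 0 = 1.
Sanity: Σ A_w = 8 = 2^3 = 8 ✓.


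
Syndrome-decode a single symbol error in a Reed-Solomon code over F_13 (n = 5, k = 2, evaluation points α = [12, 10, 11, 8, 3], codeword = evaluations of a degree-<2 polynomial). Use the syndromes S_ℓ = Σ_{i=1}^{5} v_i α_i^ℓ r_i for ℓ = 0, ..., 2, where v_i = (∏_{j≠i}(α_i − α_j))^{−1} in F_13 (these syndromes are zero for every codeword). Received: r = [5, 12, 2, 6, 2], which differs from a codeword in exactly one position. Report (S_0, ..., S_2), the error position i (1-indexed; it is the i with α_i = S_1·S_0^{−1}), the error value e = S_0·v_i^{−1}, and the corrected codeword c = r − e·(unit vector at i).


S = (1, 3, 9), error at position 5, error magnitude e = 11, c = [5, 12, 2, 6, 4].

Step 1: column multipliers v_i = (∏_{j≠i}(α_i − α_j))^{−1} mod 13.
  i = 1 (α = 12): (12−10)(12−11)(12−8)(12−3) = 2·1·4·9 = 72 ≡ 7, so v_1 = 7^{−1} = 2 (mod 13).
  i = 2 (α = 10): (10−12)(10−11)(10−8)(10−3) = (−2)·(−1)·2·7 = 28 ≡ 2, so v_2 = 2^{−1} = 7 (mod 13).
  i = 3 (α = 11): (11−12)(11−10)(11−8)(11−3) = (−1)·1·3·8 = −24 ≡ 2, so v_3 = 2^{−1} = 7 (mod 13).
  i = 4 (α = 8): (8−12)(8−10)(8−11)(8−3) = (−4)·(−2)·(−3)·5 = −120 ≡ 10, so v_4 = 10^{−1} = 4 (mod 13).
  i = 5 (α = 3): (3−12)(3−10)(3−11)(3−8) = (−9)·(−7)·(−8)·(−5) = 2520 ≡ 11, so v_5 = 11^{−1} = 6 (mod 13).
  v = [2, 7, 7, 4, 6].
Step 2: syndromes of r = [5, 12, 2, 6, 2] (all sums mod 13).
  S_0 = Σ v_i r_i = 2·5 + 7·12 + 7·2 + 4·6 + 6·2 = 144 ≡ 1.
  S_1 = Σ v_i α_i r_i = 2·12·5 + 7·10·12 + 7·11·2 + 4·8·6 + 6·3·2 = 1342 ≡ 3.
  α_i^2 mod 13 = [1, 9, 4, 12, 9].
  S_2 = Σ v_i α_i^2 r_i = 2·1·5 + 7·9·12 + 7·4·2 + 4·12·6 + 6·9·2 = 1218 ≡ 9.
  S = (1, 3, 9) ≠ 0, so r is not a codeword (an error is present).
Step 3: locate the error. For a single error e at position i, S_ℓ = v_i·e·α_i^ℓ, so α_err = S_1/S_0.
  S_0^{−1} = 1^{−1} = 1 (mod 13), so α_err = 3·1 = 3 ≡ 3 = α_5. Error position i = 5.
  Consistency check: S_2/S_1 = 9·9 = 81 ≡ 3 = α_err ✓ (single-error assumption holds).
Step 4: error magnitude e = S_0/v_5 = S_0·∏_{j≠5}(α_5 − α_j) = 1·11 = 11 ≡ 11 (mod 13).
Step 5: correct position 5: c_5 = r_5 − e = 2 − 11 ≡ 4 (mod 13). Hence c = [5, 12, 2, 6, 4].
  Check: interpolating c through the α_i gives m(x) = 8 + 3·x (degree < 2) with m(α_i) = c_i for every i, so c is indeed a codeword.


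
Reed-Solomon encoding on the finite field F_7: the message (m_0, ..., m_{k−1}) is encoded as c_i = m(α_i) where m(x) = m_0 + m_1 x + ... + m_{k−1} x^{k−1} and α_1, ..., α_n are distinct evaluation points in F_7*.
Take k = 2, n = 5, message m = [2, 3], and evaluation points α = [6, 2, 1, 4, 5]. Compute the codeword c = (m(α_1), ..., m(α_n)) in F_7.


c = [6, 1, 5, 0, 3]

Message polynomial: m(x) = 2 + 3·x (mod 7).
For each evaluation point α_i, compute m(α_i) mod 7:
  α_1 = 6: Horner steps 3 → 6, so m(6) = 6.
  α_2 = 2: Horner steps 3 → 1, so m(2) = 1.
  α_3 = 1: Horner steps 3 → 5, so m(1) = 5.
  α_4 = 4: Horner steps 3 → 0, so m(4) = 0.
  α_5 = 5: Horner steps 3 → 3, so m(5) = 3.
Codeword c = [6, 1, 5, 0, 3] ∈ F_7^5.


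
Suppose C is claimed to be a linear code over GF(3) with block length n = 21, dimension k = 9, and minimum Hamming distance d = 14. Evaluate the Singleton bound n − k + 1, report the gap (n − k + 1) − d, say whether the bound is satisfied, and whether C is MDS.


Singleton RHS = n − k + 1 = 13, slack = -1, bound violated (no such code; not MDS).

Singleton bound: d ≤ n − k + 1.
Here n = 21, k = 9, so n − k + 1 = 13.
Given d = 14, check d ≤ 13: NO.
Slack = (n − k + 1) − d = -1.
The slack is negative: d = 14 exceeds n − k + 1 = 13 by 1, so the Singleton bound is violated and no linear [21, 9, 14]_3 code can exist. In particular it is not MDS (MDS requires d = n − k + 1 exactly).
Description: the claimed parameters are [21, 9, 14]_3; such a code would be impossible (violates the Singleton bound).


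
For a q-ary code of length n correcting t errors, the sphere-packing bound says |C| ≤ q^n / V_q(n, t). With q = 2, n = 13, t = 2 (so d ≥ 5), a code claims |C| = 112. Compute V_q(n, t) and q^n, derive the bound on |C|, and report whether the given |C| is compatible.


V_q(n, t) = 92, q^n = 8192, Hamming bound = 89, |C| = 112 > bound (violated).

Step 1: Compute V_q(n, t) = Σ_{j=0}^2 C(n, j) (q−1)^j.
  j = 0: C(13,0)·(1)^0 = 1·1 = 1.
  j = 1: C(13,1)·(1)^1 = 13·1 = 13.
  j = 2: C(13,2)·(1)^2 = 78·1 = 78.
  V_q(n, t) = 1 + 13 + 78 = 92.
Step 2: q^n = 2^13 = 8192.
Step 3: Hamming bound ⌊q^n / V_q(n,t)⌋ = ⌊8192/92⌋ = 89.
Step 4: Compare |C| = 112 to 89: violated.
The claimed |C| lies above the Hamming bound, so no 2-ary code of length 13 with d ≥ 5 can have 112 codewords.


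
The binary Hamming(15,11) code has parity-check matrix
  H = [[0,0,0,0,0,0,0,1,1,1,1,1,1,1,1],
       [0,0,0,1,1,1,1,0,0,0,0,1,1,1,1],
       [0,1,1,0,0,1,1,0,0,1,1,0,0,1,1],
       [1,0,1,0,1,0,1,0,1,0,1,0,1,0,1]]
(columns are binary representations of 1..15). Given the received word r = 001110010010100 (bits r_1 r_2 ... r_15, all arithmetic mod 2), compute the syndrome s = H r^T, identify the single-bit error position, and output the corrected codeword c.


s = (1, 1, 0, 0)^T, error position = 12, corrected codeword c = 001110010011100

Compute s = H r^T mod 2 one row at a time:
  s_1 = 1 + 0 + 0 + 1 + 0 + 1 + 0 + 0 = 3 ≡ 1 (mod 2).
  s_2 = 1 + 1 + 0 + 0 + 0 + 1 + 0 + 0 = 3 ≡ 1 (mod 2).
  s_3 = 0 + 1 + 0 + 0 + 0 + 1 + 0 + 0 = 2 ≡ 0 (mod 2).
  s_4 = 0 + 1 + 1 + 0 + 0 + 1 + 1 + 0 = 4 ≡ 0 (mod 2).
s = (1, 1, 0, 0)^T — this equals column 12 of H (binary 1100), so error is at position 12.
Correct: flip bit 12 of r = 001110010010100 to get c = 001110010011100.


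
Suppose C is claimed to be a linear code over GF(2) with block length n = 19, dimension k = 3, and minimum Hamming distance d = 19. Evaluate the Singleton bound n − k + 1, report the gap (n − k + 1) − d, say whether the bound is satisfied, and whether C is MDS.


Singleton RHS = n − k + 1 = 17, slack = -2, bound violated (no such code; not MDS).

Singleton bound: d ≤ n − k + 1.
Here n = 19, k = 3, so n − k + 1 = 17.
Given d = 19, check d ≤ 17: NO.
Slack = (n − k + 1) − d = -2.
The slack is negative: d = 19 exceeds n − k + 1 = 17 by 2, so the Singleton bound is violated and no linear [19, 3, 19]_2 code can exist. In particular it is not MDS (MDS requires d = n − k + 1 exactly).
Description: the claimed parameters are [19, 3, 19]_2; such a code would be impossible (violates the Singleton bound).


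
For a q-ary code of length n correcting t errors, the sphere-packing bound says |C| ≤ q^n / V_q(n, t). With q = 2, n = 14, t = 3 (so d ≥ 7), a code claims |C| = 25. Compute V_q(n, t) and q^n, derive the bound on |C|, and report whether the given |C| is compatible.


V_q(n, t) = 470, q^n = 16384, Hamming bound = 34, |C| = 25 ≤ bound (satisfied).

Step 1: Compute V_q(n, t) = Σ_{j=0}^3 C(n, j) (q−1)^j.
  j = 0: C(14,0)·(1)^0 = 1·1 = 1.
  j = 1: C(14,1)·(1)^1 = 14·1 = 14.
  j = 2: C(14,2)·(1)^2 = 91·1 = 91.
  j = 3: C(14,3)·(1)^3 = 364·1 = 364.
  V_q(n, t) = 1 + 14 + 91 + 364 = 470.
Step 2: q^n = 2^14 = 16384.
Step 3: Hamming bound ⌊q^n / V_q(n,t)⌋ = ⌊16384/470⌋ = 34.
Step 4: Compare |C| = 25 to 34: satisfied.
The claimed |C| lies below the Hamming bound.


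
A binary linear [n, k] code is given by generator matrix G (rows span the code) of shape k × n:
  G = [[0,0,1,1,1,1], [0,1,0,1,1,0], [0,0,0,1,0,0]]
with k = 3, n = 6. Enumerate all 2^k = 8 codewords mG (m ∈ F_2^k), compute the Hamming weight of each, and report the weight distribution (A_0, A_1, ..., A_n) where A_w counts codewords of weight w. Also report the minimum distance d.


Weight distribution: A_0 = 1, A_1 = 1, A_2 = 1, A_3 = 3, A_4 = 2. Minimum distance d = 1.

Enumerate all 2^3 = 8 messages m ∈ F_2^3.
For each, compute codeword c = mG in F_2^6, then tally its weight.
  m = 000 → c = 000000, weight = 0.
  m = 100 → c = 001111, weight = 4.
  m = 010 → c = 010110, weight = 3.
  m = 110 → c = 011001, weight = 3.
  m = 001 → c = 000100, weight = 1.
  m = 101 → c = 001011, weight = 3.
  m = 011 → c = 010010, weight = 2.
  m = 111 → c = 011101, weight = 4.
Tally weights:
  weight 0: 1 codewords.
  weight 1: 1 codewords.
  weight 2: 1 codewords.
  weight 3: 3 codewords.
  weight 4: 2 codewords.
Minimum distance d = smallest w > 0 with A_w > 0 = 1.
Sanity: Σ A_w = 8 = 2^3 = 8 ✓.


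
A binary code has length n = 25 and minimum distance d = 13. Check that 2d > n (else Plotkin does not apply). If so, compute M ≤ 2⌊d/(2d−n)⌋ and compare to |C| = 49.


Plotkin bound M ≤ 26; given |C| = 49 > bound (violated).

Check applicability: 2d = 26, n = 25.
2d − n = 1 > 0, so Plotkin applies.
Compute d/(2d−n) = 13/1 ≈ 13.0000.
⌊d/(2d−n)⌋ = 13.
Plotkin bound: M ≤ 2·13 = 26.
Given |C| = 49, check: VIOLATED.
This |C| is above the Plotkin bound, so no binary code with n = 25, d = 13 and 49 codewords exists.


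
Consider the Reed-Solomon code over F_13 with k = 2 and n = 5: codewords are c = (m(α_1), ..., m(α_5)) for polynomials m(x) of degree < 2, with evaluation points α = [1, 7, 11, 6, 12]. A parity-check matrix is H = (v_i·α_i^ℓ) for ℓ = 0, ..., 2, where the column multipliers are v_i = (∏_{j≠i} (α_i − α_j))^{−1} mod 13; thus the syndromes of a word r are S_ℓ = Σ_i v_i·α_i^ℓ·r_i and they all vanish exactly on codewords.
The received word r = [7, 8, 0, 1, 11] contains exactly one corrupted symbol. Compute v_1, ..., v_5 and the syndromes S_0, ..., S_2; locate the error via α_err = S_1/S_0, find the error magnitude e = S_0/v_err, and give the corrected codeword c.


S = (5, 4, 11), error at position 4, error magnitude e = 4, c = [7, 8, 0, 10, 11].

Step 1: column multipliers v_i = (∏_{j≠i}(α_i − α_j))^{−1} mod 13.
  i = 1 (α = 1): (1−7)(1−11)(1−6)(1−12) = (−6)·(−10)·(−5)·(−11) = 3300 ≡ 11, so v_1 = 11^{−1} = 6 (mod 13).
  i = 2 (α = 7): (7−1)(7−11)(7−6)(7−12) = 6·(−4)·1·(−5) = 120 ≡ 3, so v_2 = 3^{−1} = 9 (mod 13).
  i = 3 (α = 11): (11−1)(11−7)(11−6)(11−12) = 10·4·5·(−1) = −200 ≡ 8, so v_3 = 8^{−1} = 5 (mod 13).
  i = 4 (α = 6): (6−1)(6−7)(6−11)(6−12) = 5·(−1)·(−5)·(−6) = −150 ≡ 6, so v_4 = 6^{−1} = 11 (mod 13).
  i = 5 (α = 12): (12−1)(12−7)(12−11)(12−6) = 11·5·1·6 = 330 ≡ 5, so v_5 = 5^{−1} = 8 (mod 13).
  v = [6, 9, 5, 11, 8].
Step 2: syndromes of r = [7, 8, 0, 1, 11] (all sums mod 13).
  S_0 = Σ v_i r_i = 6·7 + 9·8 + 5·0 + 11·1 + 8·11 = 213 ≡ 5.
  S_1 = Σ v_i α_i r_i = 6·1·7 + 9·7·8 + 5·11·0 + 11·6·1 + 8·12·11 = 1668 ≡ 4.
  α_i^2 mod 13 = [1, 10, 4, 10, 1].
  S_2 = Σ v_i α_i^2 r_i = 6·1·7 + 9·10·8 + 5·4·0 + 11·10·1 + 8·1·11 = 960 ≡ 11.
  S = (5, 4, 11) ≠ 0, so r is not a codeword (an error is present).
Step 3: locate the error. For a single error e at position i, S_ℓ = v_i·e·α_i^ℓ, so α_err = S_1/S_0.
  S_0^{−1} = 5^{−1} = 8 (mod 13), so α_err = 4·8 = 32 ≡ 6 = α_4. Error position i = 4.
  Consistency check: S_2/S_1 = 11·10 = 110 ≡ 6 = α_err ✓ (single-error assumption holds).
Step 4: error magnitude e = S_0/v_4 = S_0·∏_{j≠4}(α_4 − α_j) = 5·6 = 30 ≡ 4 (mod 13).
Step 5: correct position 4: c_4 = r_4 − e = 1 − 4 ≡ 10 (mod 13). Hence c = [7, 8, 0, 10, 11].
  Check: interpolating c through the α_i gives m(x) = 9 + 11·x (degree < 2) with m(α_i) = c_i for every i, so c is indeed a codeword.


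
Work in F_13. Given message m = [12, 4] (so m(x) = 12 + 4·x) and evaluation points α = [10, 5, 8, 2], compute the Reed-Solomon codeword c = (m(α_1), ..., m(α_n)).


c = [0, 6, 5, 7]

Message polynomial: m(x) = 12 + 4·x (mod 13).
For each evaluation point α_i, compute m(α_i) mod 13:
  α_1 = 10: Horner steps 4 → 0, so m(10) = 0.
  α_2 = 5: Horner steps 4 → 6, so m(5) = 6.
  α_3 = 8: Horner steps 4 → 5, so m(8) = 5.
  α_4 = 2: Horner steps 4 → 7, so m(2) = 7.
Codeword c = [0, 6, 5, 7] ∈ F_13^4.


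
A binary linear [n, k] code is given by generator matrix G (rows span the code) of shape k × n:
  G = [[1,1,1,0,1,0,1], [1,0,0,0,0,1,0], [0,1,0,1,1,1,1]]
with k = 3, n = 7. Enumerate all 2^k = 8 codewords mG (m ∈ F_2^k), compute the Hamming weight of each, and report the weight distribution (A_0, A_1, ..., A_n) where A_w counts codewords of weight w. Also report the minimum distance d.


Weight distribution: A_0 = 1, A_2 = 2, A_4 = 1, A_5 = 4. Minimum distance d = 2.

Enumerate all 2^3 = 8 messages m ∈ F_2^3.
For each, compute codeword c = mG in F_2^7, then tally its weight.
  m = 000 → c = 0000000, weight = 0.
  m = 100 → c = 1110101, weight = 5.
  m = 010 → c = 1000010, weight = 2.
  m = 110 → c = 0110111, weight = 5.
  m = 001 → c = 0101111, weight = 5.
  m = 101 → c = 1011010, weight = 4.
  m = 011 → c = 1101101, weight = 5.
  m = 111 → c = 0011000, weight = 2.
Tally weights:
  weight 0: 1 codewords.
  weight 2: 2 codewords.
  weight 4: 1 codewords.
  weight 5: 4 codewords.
Minimum distance d = smallest w > 0 with A_w > 0 = 2.
Sanity: Σ A_w = 8 = 2^3 = 8 ✓.


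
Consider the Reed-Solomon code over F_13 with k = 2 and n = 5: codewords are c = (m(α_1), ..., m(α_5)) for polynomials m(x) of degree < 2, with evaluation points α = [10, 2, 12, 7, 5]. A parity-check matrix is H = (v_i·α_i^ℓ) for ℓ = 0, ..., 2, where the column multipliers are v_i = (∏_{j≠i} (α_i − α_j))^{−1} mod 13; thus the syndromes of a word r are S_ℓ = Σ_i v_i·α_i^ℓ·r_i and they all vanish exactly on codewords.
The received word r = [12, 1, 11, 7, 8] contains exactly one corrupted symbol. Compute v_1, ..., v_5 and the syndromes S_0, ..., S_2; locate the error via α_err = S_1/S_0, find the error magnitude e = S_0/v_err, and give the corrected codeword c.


S = (6, 12, 11), error at position 2, error magnitude e = 11, c = [12, 3, 11, 7, 8].

Step 1: column multipliers v_i = (∏_{j≠i}(α_i − α_j))^{−1} mod 13.
  i = 1 (α = 10): (10−2)(10−12)(10−7)(10−5) = 8·(−2)·3·5 = −240 ≡ 7, so v_1 = 7^{−1} = 2 (mod 13).
  i = 2 (α = 2): (2−10)(2−12)(2−7)(2−5) = (−8)·(−10)·(−5)·(−3) = 1200 ≡ 4, so v_2 = 4^{−1} = 10 (mod 13).
  i = 3 (α = 12): (12−10)(12−2)(12−7)(12−5) = 2·10·5·7 = 700 ≡ 11, so v_3 = 11^{−1} = 6 (mod 13).
  i = 4 (α = 7): (7−10)(7−2)(7−12)(7−5) = (−3)·5·(−5)·2 = 150 ≡ 7, so v_4 = 7^{−1} = 2 (mod 13).
  i = 5 (α = 5): (5−10)(5−2)(5−12)(5−7) = (−5)·3·(−7)·(−2) = −210 ≡ 11, so v_5 = 11^{−1} = 6 (mod 13).
  v = [2, 10, 6, 2, 6].
Step 2: syndromes of r = [12, 1, 11, 7, 8] (all sums mod 13).
  S_0 = Σ v_i r_i = 2·12 + 10·1 + 6·11 + 2·7 + 6·8 = 162 ≡ 6.
  S_1 = Σ v_i α_i r_i = 2·10·12 + 10·2·1 + 6·12·11 + 2·7·7 + 6·5·8 = 1390 ≡ 12.
  α_i^2 mod 13 = [9, 4, 1, 10, 12].
  S_2 = Σ v_i α_i^2 r_i = 2·9·12 + 10·4·1 + 6·1·11 + 2·10·7 + 6·12·8 = 1038 ≡ 11.
  S = (6, 12, 11) ≠ 0, so r is not a codeword (an error is present).
Step 3: locate the error. For a single error e at position i, S_ℓ = v_i·e·α_i^ℓ, so α_err = S_1/S_0.
  S_0^{−1} = 6^{−1} = 11 (mod 13), so α_err = 12·11 = 132 ≡ 2 = α_2. Error position i = 2.
  Consistency check: S_2/S_1 = 11·12 = 132 ≡ 2 = α_err ✓ (single-error assumption holds).
Step 4: error magnitude e = S_0/v_2 = S_0·∏_{j≠2}(α_2 − α_j) = 6·4 = 24 ≡ 11 (mod 13).
Step 5: correct position 2: c_2 = r_2 − e = 1 − 11 ≡ 3 (mod 13). Hence c = [12, 3, 11, 7, 8].
  Check: interpolating c through the α_i gives m(x) = 4 + 6·x (degree < 2) with m(α_i) = c_i for every i, so c is indeed a codeword.


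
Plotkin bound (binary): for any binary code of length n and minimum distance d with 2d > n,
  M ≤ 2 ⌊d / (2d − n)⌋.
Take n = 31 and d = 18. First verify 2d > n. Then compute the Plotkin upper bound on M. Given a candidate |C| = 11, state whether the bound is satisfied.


Plotkin bound M ≤ 6; given |C| = 11 > bound (violated).

Check applicability: 2d = 36, n = 31.
2d − n = 5 > 0, so Plotkin applies.
Compute d/(2d−n) = 18/5 ≈ 3.6000.
⌊d/(2d−n)⌋ = 3.
Plotkin bound: M ≤ 2·3 = 6.
Given |C| = 11, check: VIOLATED.
This |C| is above the Plotkin bound, so no binary code with n = 31, d = 18 and 11 codewords exists.


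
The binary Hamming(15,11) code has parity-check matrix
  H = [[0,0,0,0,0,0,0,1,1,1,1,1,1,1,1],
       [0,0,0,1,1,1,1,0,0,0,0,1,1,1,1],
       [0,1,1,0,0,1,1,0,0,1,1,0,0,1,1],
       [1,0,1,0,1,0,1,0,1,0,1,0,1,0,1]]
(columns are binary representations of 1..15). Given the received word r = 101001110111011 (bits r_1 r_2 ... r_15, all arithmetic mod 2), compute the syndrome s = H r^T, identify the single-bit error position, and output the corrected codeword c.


s = (0, 1, 1, 1)^T, error position = 7, corrected codeword c = 101001010111011

Compute s = H r^T mod 2 one row at a time:
  s_1 = 1 + 0 + 1 + 1 + 1 + 0 + 1 + 1 = 6 ≡ 0 (mod 2).
  s_2 = 0 + 0 + 1 + 1 + 1 + 0 + 1 + 1 = 5 ≡ 1 (mod 2).
  s_3 = 0 + 1 + 1 + 1 + 1 + 1 + 1 + 1 = 7 ≡ 1 (mod 2).
  s_4 = 1 + 1 + 0 + 1 + 0 + 1 + 0 + 1 = 5 ≡ 1 (mod 2).
s = (0, 1, 1, 1)^T — this equals column 7 of H (binary 0111), so error is at position 7.
Correct: flip bit 7 of r = 101001110111011 to get c = 101001010111011.
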